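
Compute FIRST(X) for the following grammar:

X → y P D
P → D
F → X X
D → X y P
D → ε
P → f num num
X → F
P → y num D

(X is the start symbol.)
{ 'y' }

To compute FIRST(X), examine every production with X on the left-hand side, reading each right-hand side left to right until a non-nullable symbol is reached.

FIRST sets of the other non-terminals involved (by the same procedure, iterated to a fixed point):
  FIRST(F) = { 'y' }

From X → y P D:
  - y is a terminal: add 'y' and stop
From X → F:
  - F is a non-terminal: add FIRST(F) \ {ε} = { 'y' }
    F is not nullable, so stop

Collecting: FIRST(X) = { 'y' }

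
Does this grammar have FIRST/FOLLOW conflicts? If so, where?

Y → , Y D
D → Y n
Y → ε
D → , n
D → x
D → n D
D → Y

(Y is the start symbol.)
A FIRST/FOLLOW conflict occurs when a non-terminal N has a nullable alternative N → β (β ⇒* ε) and another alternative N → α with FIRST(α) ∩ FOLLOW(N) ≠ ∅: on such a lookahead the parser cannot decide between expanding α and letting N vanish via β.

Nullable non-terminals: D, Y.
FIRST sets used below: FIRST(Y) = { ',', ε }

D: nullable alternative(s) D → Y; FOLLOW(D) = { $, ',', 'n', 'x' }
  D → Y n: FIRST \ {ε} = { ',', 'n' } — overlaps FOLLOW(D) on { ',', 'n' }: CONFLICT
  D → , n: FIRST \ {ε} = { ',' } — overlaps FOLLOW(D) on { ',' }: CONFLICT
  D → x: FIRST \ {ε} = { 'x' } — overlaps FOLLOW(D) on { 'x' }: CONFLICT
  D → n D: FIRST \ {ε} = { 'n' } — overlaps FOLLOW(D) on { 'n' }: CONFLICT
  D → Y: FIRST \ {ε} = { ',' } — this is the only nullable alternative, skip

Y: nullable alternative(s) Y → ε; FOLLOW(Y) = { $, ',', 'n', 'x' }
  Y → , Y D: FIRST \ {ε} = { ',' } — overlaps FOLLOW(Y) on { ',' }: CONFLICT
  Y → ε: FIRST \ {ε} = { } — this is the only nullable alternative, skip

So the grammar has 5 FIRST/FOLLOW conflicts (marked CONFLICT above).

Answer: Yes. Y → ',' Y D with FOLLOW(Y) on { ',' }; D → Y n with FOLLOW(D) on { ',', 'n' }; D → ',' n with FOLLOW(D) on { ',' }; D → x with FOLLOW(D) on { 'x' }; D → n D with FOLLOW(D) on { 'n' }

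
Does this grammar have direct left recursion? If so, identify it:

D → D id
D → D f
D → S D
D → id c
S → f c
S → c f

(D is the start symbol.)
Yes, D is left-recursive

Direct left recursion occurs when N → N α for some non-terminal N (the right-hand side begins with the left-hand side itself).

D → D id: LEFT RECURSIVE (starts with D)
D → D f: LEFT RECURSIVE (starts with D)
D → S D: starts with S
D → id c: starts with id
S → f c: starts with f
S → c f: starts with c

The grammar has direct left recursion on: D.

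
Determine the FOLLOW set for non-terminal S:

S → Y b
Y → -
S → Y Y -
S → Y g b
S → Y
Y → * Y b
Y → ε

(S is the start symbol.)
To compute FOLLOW(S), find every occurrence of S on a right-hand side N → α S β: add FIRST(β) \ {ε}, and if β is empty or nullable also add FOLLOW(N). Iterate to a fixed point.

S is the start symbol, so $ ∈ FOLLOW(S).
S does not occur on any right-hand side.

Taking the union: FOLLOW(S) = { $ }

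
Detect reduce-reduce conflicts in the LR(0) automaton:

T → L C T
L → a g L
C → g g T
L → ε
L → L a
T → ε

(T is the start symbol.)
Yes — I0: [L → .] vs [T → .]; I7: [L → .] vs [T → .]; I9: [L → .] vs [T → .]

Augment with T' → T and build the canonical LR(0) collection (I0 = CLOSURE({[T' → . T]}), then GOTO on every symbol after a dot until no new states appear). It has 12 states:
  I0: { [L → . L a], [L → . a g L], [L → .], [T → . L C T], [T → .], [T' → . T] }  — shift, 2 reduces
  I1: { [C → . g g T], [L → L . a], [T → L . C T] }  — shift
  I2: { [T' → T .] }  — accept
  I3: { [L → a . g L] }  — shift
  I4: { [L → . L a], [L → . a g L], [L → .], [L → a g . L] }  — shift, reduce
  I5: { [L → L . a], [L → a g L .] }  — shift, reduce
  I6: { [L → L a .] }  — reduce
  I7: { [L → . L a], [L → . a g L], [L → .], [T → . L C T], [T → .], [T → L C . T] }  — shift, 2 reduces
  I8: { [C → g . g T] }  — shift
  I9: { [C → g g . T], [L → . L a], [L → . a g L], [L → .], [T → . L C T], [T → .] }  — shift, 2 reduces
  I10: { [C → g g T .] }  — reduce
  I11: { [T → L C T .] }  — reduce

I0 contains complete items [L → .], [T → .] — reduce-reduce conflict.
I7 contains complete items [L → .], [T → .] — reduce-reduce conflict.
I9 contains complete items [L → .], [T → .] — reduce-reduce conflict.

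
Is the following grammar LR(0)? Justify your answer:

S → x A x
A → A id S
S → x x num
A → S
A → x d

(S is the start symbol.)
Yes, the grammar is LR(0)

A grammar is LR(0) if no state in the canonical LR(0) collection has:
  - both a shift item (dot before a terminal) and a complete item (shift-reduce conflict), or
  - two or more complete items (reduce-reduce conflict; the accept item [S' → S .] counts as a complete item here).

Augment with S' → S and build the canonical LR(0) collection (I0 = CLOSURE({[S' → . S]}), then GOTO on every symbol after a dot until no new states appear). It has 11 states:
  I0: { [S → . x A x], [S → . x x num], [S' → . S] }  — shift
  I1: { [S' → S .] }  — accept
  I2: { [A → . A id S], [A → . S], [A → . x d], [S → . x A x], [S → . x x num], [S → x . A x], [S → x . x num] }  — shift
  I3: { [A → A . id S], [S → x A . x] }  — shift
  I4: { [A → S .] }  — reduce
  I5: { [A → . A id S], [A → . S], [A → . x d], [A → x . d], [S → . x A x], [S → . x x num], [S → x . A x], [S → x . x num], [S → x x . num] }  — shift
  I6: { [A → x d .] }  — reduce
  I7: { [S → x x num .] }  — reduce
  I8: { [A → A id . S], [S → . x A x], [S → . x x num] }  — shift
  I9: { [S → x A x .] }  — reduce
  I10: { [A → A id S .] }  — reduce

Every state is either a pure shift/goto state or contains exactly one complete item and nothing to shift — no conflicts. The grammar is LR(0).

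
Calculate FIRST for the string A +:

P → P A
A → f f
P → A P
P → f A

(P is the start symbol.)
FIRST sets of the non-terminals involved (from the grammar, by fixed-point iteration):
  FIRST(A) = { 'f' }

To compute FIRST(A +), process the symbols left to right:
Symbol A is a non-terminal. Add FIRST(A) \ {ε} = { 'f' }
A is not nullable (ε ∉ FIRST(A)), so stop here.
FIRST(A +) = { 'f' }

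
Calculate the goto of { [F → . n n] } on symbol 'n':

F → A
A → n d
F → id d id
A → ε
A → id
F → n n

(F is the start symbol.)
{ [F → n . n] }

GOTO(I, 'n') = CLOSURE({ [A → αX.β] : [A → α.Xβ] ∈ I, X = 'n' })

Items with dot before 'n', with the dot advanced:
  [F → . n n] → [F → n . n]
Closure adds nothing (no advanced item has the dot before a non-terminal).

GOTO = { [F → n . n] }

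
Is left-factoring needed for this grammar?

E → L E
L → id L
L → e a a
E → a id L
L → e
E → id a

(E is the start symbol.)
Left-factoring is needed when two productions for the same non-terminal
share a common prefix on the right-hand side.

Productions for E:
  E → L E
  E → a id L
  E → id a
Productions for L:
  L → id L
  L → e a a
  L → e

Found common prefix 'e' in productions for L

Answer: Yes, L has productions with common prefix 'e'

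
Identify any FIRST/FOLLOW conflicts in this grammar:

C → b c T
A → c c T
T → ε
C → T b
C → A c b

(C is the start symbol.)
A FIRST/FOLLOW conflict occurs when a non-terminal N has a nullable alternative N → β (β ⇒* ε) and another alternative N → α with FIRST(α) ∩ FOLLOW(N) ≠ ∅: on such a lookahead the parser cannot decide between expanding α and letting N vanish via β.

Nullable non-terminals: T.
T has a nullable alternative but only one production, so nothing to check.

A, C have no nullable alternative, so no FIRST/FOLLOW check is needed there.

No FIRST/FOLLOW conflicts found.

Answer: No FIRST/FOLLOW conflicts.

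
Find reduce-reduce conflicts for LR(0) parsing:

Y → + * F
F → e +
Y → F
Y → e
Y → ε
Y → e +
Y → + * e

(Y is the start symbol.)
Yes — I5: [F → e + .] vs [Y → e + .]

A reduce-reduce conflict occurs when an LR(0) state has two complete items [A → α .] and [B → β .] — both call for a reduction, and with no lookahead the parser cannot choose between them.

Augment with Y' → Y and build the canonical LR(0) collection (I0 = CLOSURE({[Y' → . Y]}), then GOTO on every symbol after a dot until no new states appear). It has 10 states:
  I0: { [F → . e +], [Y → . + * F], [Y → . + * e], [Y → . F], [Y → . e +], [Y → . e], [Y → .], [Y' → . Y] }  — shift, reduce
  I1: { [Y → + . * F], [Y → + . * e] }  — shift
  I2: { [Y → F .] }  — reduce
  I3: { [Y' → Y .] }  — accept
  I4: { [F → e . +], [Y → e . +], [Y → e .] }  — shift, reduce
  I5: { [F → e + .], [Y → e + .] }  — 2 reduces
  I6: { [F → . e +], [Y → + * . F], [Y → + * . e] }  — shift
  I7: { [Y → + * F .] }  — reduce
  I8: { [F → e . +], [Y → + * e .] }  — shift, reduce
  I9: { [F → e + .] }  — reduce

I5 contains complete items [F → e + .], [Y → e + .] — reduce-reduce conflict.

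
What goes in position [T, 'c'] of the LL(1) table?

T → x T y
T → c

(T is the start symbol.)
To find M[T, 'c'], we find productions for T where 'c' is in the predict set (PREDICT(N → α) = (FIRST(α) \ {ε}) ∪ (FOLLOW(N) if α ⇒* ε)).

T → x T y: PREDICT = { 'x' }
T → c: PREDICT = { 'c' }
  'c' is in predict set, so this production goes in M[T, 'c']

M[T, 'c'] = T → c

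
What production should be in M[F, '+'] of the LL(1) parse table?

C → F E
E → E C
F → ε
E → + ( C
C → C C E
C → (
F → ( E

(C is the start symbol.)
To find M[F, '+'], we find productions for F where '+' is in the predict set (PREDICT(N → α) = (FIRST(α) \ {ε}) ∪ (FOLLOW(N) if α ⇒* ε)).

Relevant sets:
  FOLLOW(F) = { '+' }

F → ε: PREDICT = { '+' }
  '+' is in predict set, so this production goes in M[F, '+']
F → ( E: PREDICT = { '(' }

M[F, '+'] = F → ε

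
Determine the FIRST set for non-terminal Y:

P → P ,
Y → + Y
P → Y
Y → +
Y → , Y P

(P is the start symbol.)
{ '+', ',' }

To compute FIRST(Y), examine every production with Y on the left-hand side, reading each right-hand side left to right until a non-nullable symbol is reached.

From Y → + Y:
  - '+' is a terminal: add '+' and stop
From Y → +:
  - '+' is a terminal: add '+' and stop
From Y → , Y P:
  - ',' is a terminal: add ',' and stop

Collecting: FIRST(Y) = { '+', ',' }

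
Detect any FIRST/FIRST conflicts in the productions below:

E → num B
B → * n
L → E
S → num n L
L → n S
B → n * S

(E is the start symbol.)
No FIRST/FIRST conflicts.

FIRST sets of the non-terminals at (or reachable through a nullable prefix from) the front of some alternative:
  FIRST(E) = { 'num' }

Productions for B:
  B → * n: FIRST = { '*' }
  B → n * S: FIRST = { 'n' }
Productions for L:
  L → E: FIRST = { 'num' }
  L → n S: FIRST = { 'n' }
E, S have only one production, so no FIRST/FIRST conflict is possible there.

All alternatives of each non-terminal have pairwise disjoint FIRST sets.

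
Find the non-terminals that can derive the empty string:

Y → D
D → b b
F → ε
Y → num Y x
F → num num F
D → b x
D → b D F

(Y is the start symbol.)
ε-productions: F → ε
So F is immediately nullable.
No further non-terminal can be added: every production for the remaining non-terminals contains a terminal or a non-nullable non-terminal.
Nullable = { 'F' }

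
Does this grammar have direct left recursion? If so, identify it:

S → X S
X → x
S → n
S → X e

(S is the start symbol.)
No direct left recursion

Direct left recursion occurs when N → N α for some non-terminal N (the right-hand side begins with the left-hand side itself).

S → X S: starts with X
X → x: starts with x
S → n: starts with n
S → X e: starts with X

No direct left recursion found.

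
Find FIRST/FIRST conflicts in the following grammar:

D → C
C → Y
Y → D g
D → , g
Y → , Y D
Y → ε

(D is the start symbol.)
A FIRST/FIRST conflict occurs when two productions N → α and N → β for the same non-terminal have FIRST(α) ∩ FIRST(β) ≠ ∅ (with ε ∈ FIRST of a nullable right-hand side, so two nullable alternatives also conflict).

FIRST sets of the non-terminals at (or reachable through a nullable prefix from) the front of some alternative:
  FIRST(C) = { ',', 'g', ε }
  FIRST(D) = { ',', 'g', ε }

Productions for D:
  D → C: FIRST = { ',', 'g', ε }
  D → , g: FIRST = { ',' }
Productions for Y:
  Y → D g: FIRST = { ',', 'g' }
  Y → , Y D: FIRST = { ',' }
  Y → ε: FIRST = { ε }
C has only one production, so no FIRST/FIRST conflict is possible there.

Conflict for D: D → C and D → , g
  Overlap: { ',' }
Conflict for Y: Y → D g and Y → , Y D
  Overlap: { ',' }

Answer: Yes. D → C / D → ',' g on { ',' }; Y → D g / Y → ',' Y D on { ',' }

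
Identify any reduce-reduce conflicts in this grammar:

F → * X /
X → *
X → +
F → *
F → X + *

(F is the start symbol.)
Yes — I1: [F → * .] vs [X → * .]

A reduce-reduce conflict occurs when an LR(0) state has two complete items [A → α .] and [B → β .] — both call for a reduction, and with no lookahead the parser cannot choose between them.

Augment with F' → F and build the canonical LR(0) collection (I0 = CLOSURE({[F' → . F]}), then GOTO on every symbol after a dot until no new states appear). It has 10 states:
  I0: { [F → . * X /], [F → . *], [F → . X + *], [F' → . F], [X → . *], [X → . +] }  — shift
  I1: { [F → * . X /], [F → * .], [X → * .], [X → . *], [X → . +] }  — shift, 2 reduces
  I2: { [X → + .] }  — reduce
  I3: { [F' → F .] }  — accept
  I4: { [F → X . + *] }  — shift
  I5: { [F → X + . *] }  — shift
  I6: { [F → X + * .] }  — reduce
  I7: { [X → * .] }  — reduce
  I8: { [F → * X . /] }  — shift
  I9: { [F → * X / .] }  — reduce

I1 contains complete items [F → * .], [X → * .] — reduce-reduce conflict.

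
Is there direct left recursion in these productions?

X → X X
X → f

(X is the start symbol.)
X → X X: LEFT RECURSIVE (starts with X)
X → f: starts with f

The grammar has direct left recursion on: X.

Answer: Yes, X is left-recursive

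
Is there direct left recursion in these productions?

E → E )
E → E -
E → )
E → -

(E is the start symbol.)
Yes, E is left-recursive

Direct left recursion occurs when N → N α for some non-terminal N (the right-hand side begins with the left-hand side itself).

E → E ): LEFT RECURSIVE (starts with E)
E → E -: LEFT RECURSIVE (starts with E)
E → ): starts with ')'
E → -: starts with '-'

The grammar has direct left recursion on: E.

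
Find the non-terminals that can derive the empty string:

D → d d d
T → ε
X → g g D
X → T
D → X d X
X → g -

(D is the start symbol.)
A non-terminal is nullable if it can derive ε (the empty string): either it has an ε-production, or it has a production whose right-hand side consists entirely of nullable non-terminals.

ε-productions: T → ε
So T is immediately nullable.
X → T: every symbol on the right is nullable, so X is nullable too.
No further non-terminal can be added: every production for the remaining non-terminals contains a terminal or a non-nullable non-terminal.
Nullable = { 'T', 'X' }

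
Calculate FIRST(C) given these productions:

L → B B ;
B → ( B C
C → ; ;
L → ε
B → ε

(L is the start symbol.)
{ ';' }

From C → ; ;:
  - ';' is a terminal: add ';' and stop

Collecting: FIRST(C) = { ';' }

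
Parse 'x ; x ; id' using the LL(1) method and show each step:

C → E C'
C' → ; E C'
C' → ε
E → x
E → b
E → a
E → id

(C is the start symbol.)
LL(1) parsing maintains a stack (initially the start symbol over $) and the input. At each step: if the stack top is a terminal, match it against the current input token; if it is a non-terminal N, replace it with the RHS of M[N, lookahead] (the unique production whose predict set contains the lookahead).

Stack is shown with the top on the left.

Stack     Input         Action
------------------------------
C $       x ; x ; id $  output C → E C'
E C' $    x ; x ; id $  output E → x
x C' $    x ; x ; id $  match 'x'
C' $      ; x ; id $    output C' → ; E C'
; E C' $  ; x ; id $    match ';'
E C' $    x ; id $      output E → x
x C' $    x ; id $      match 'x'
C' $      ; id $        output C' → ; E C'
; E C' $  ; id $        match ';'
E C' $    id $          output E → id
id C' $   id $          match 'id'
C' $      $             output C' → ε
$         $             accept

The string is accepted.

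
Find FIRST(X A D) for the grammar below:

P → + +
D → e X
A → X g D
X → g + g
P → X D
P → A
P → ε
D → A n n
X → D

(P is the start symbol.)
FIRST sets of the non-terminals involved (from the grammar, by fixed-point iteration):
  FIRST(X) = { 'e', 'g' }

To compute FIRST(X A D), process the symbols left to right:
Symbol X is a non-terminal. Add FIRST(X) \ {ε} = { 'e', 'g' }
X is not nullable (ε ∉ FIRST(X)), so stop here.
FIRST(X A D) = { 'e', 'g' }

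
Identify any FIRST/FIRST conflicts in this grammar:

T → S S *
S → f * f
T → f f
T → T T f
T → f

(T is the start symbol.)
Yes. T → S S '*' / T → f f on { 'f' }; T → S S '*' / T → T T f on { 'f' }; T → S S '*' / T → f on { 'f' }; T → f f / T → T T f on { 'f' }; T → f f / T → f on { 'f' }; T → T T f / T → f on { 'f' }

FIRST sets of the non-terminals at (or reachable through a nullable prefix from) the front of some alternative:
  FIRST(S) = { 'f' }
  FIRST(T) = { 'f' }

Productions for T:
  T → S S *: FIRST = { 'f' }
  T → f f: FIRST = { 'f' }
  T → T T f: FIRST = { 'f' }
  T → f: FIRST = { 'f' }
S has only one production, so no FIRST/FIRST conflict is possible there.

Conflict for T: T → S S * and T → f f
  Overlap: { 'f' }
Conflict for T: T → S S * and T → T T f
  Overlap: { 'f' }
Conflict for T: T → S S * and T → f
  Overlap: { 'f' }
Conflict for T: T → f f and T → T T f
  Overlap: { 'f' }
Conflict for T: T → f f and T → f
  Overlap: { 'f' }
Conflict for T: T → T T f and T → f
  Overlap: { 'f' }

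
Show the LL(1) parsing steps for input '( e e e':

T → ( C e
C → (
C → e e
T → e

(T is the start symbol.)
LL(1) parsing maintains a stack (initially the start symbol over $) and the input. At each step: if the stack top is a terminal, match it against the current input token; if it is a non-terminal N, replace it with the RHS of M[N, lookahead] (the unique production whose predict set contains the lookahead).

Stack is shown with the top on the left.

Stack    Input      Action
--------------------------
T $      ( e e e $  output T → ( C e
( C e $  ( e e e $  match '('
C e $    e e e $    output C → e e
e e e $  e e e $    match 'e'
e e $    e e $      match 'e'
e $      e $        match 'e'
$        $          accept

The string is accepted.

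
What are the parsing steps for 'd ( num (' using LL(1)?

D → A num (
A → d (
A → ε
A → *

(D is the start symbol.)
Stack is shown with the top on the left.

Stack        Input        Action
--------------------------------
D $          d ( num ( $  output D → A num (
A num ( $    d ( num ( $  output A → d (
d ( num ( $  d ( num ( $  match 'd'
( num ( $    ( num ( $    match '('
num ( $      num ( $      match 'num'
( $          ( $          match '('
$            $            accept

The string is accepted.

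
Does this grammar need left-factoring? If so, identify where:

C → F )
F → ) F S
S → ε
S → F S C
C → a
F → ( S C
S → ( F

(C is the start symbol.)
Left-factoring is needed when two productions for the same non-terminal
share a common prefix on the right-hand side.

Productions for C:
  C → F )
  C → a
Productions for F:
  F → ) F S
  F → ( S C
Productions for S:
  S → ε
  S → F S C
  S → ( F

No common prefixes found.

Answer: No, left-factoring is not needed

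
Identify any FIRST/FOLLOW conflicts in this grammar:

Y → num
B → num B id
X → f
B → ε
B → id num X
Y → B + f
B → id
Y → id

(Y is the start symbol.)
Yes. B → id num X with FOLLOW(B) on { 'id' }; B → id with FOLLOW(B) on { 'id' }

A FIRST/FOLLOW conflict occurs when a non-terminal N has a nullable alternative N → β (β ⇒* ε) and another alternative N → α with FIRST(α) ∩ FOLLOW(N) ≠ ∅: on such a lookahead the parser cannot decide between expanding α and letting N vanish via β.

Nullable non-terminals: B.

B: nullable alternative(s) B → ε; FOLLOW(B) = { '+', 'id' }
  B → num B id: FIRST \ {ε} = { 'num' } — disjoint from FOLLOW(B)
  B → ε: FIRST \ {ε} = { } — this is the only nullable alternative, skip
  B → id num X: FIRST \ {ε} = { 'id' } — overlaps FOLLOW(B) on { 'id' }: CONFLICT
  B → id: FIRST \ {ε} = { 'id' } — overlaps FOLLOW(B) on { 'id' }: CONFLICT

X, Y have no nullable alternative, so no FIRST/FOLLOW check is needed there.

So the grammar has 2 FIRST/FOLLOW conflicts (marked CONFLICT above).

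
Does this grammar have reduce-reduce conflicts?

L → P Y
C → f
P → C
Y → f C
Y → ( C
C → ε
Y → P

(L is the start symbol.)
Yes — I8: [C → .] vs [C → f .]

A reduce-reduce conflict occurs when an LR(0) state has two complete items [A → α .] and [B → β .] — both call for a reduction, and with no lookahead the parser cannot choose between them.

Augment with L' → L and build the canonical LR(0) collection (I0 = CLOSURE({[L' → . L]}), then GOTO on every symbol after a dot until no new states appear). It has 11 states:
  I0: { [C → . f], [C → .], [L → . P Y], [L' → . L], [P → . C] }  — shift, reduce
  I1: { [P → C .] }  — reduce
  I2: { [L' → L .] }  — accept
  I3: { [C → . f], [C → .], [L → P . Y], [P → . C], [Y → . ( C], [Y → . P], [Y → . f C] }  — shift, reduce
  I4: { [C → f .] }  — reduce
  I5: { [C → . f], [C → .], [Y → ( . C] }  — shift, reduce
  I6: { [Y → P .] }  — reduce
  I7: { [L → P Y .] }  — reduce
  I8: { [C → . f], [C → .], [C → f .], [Y → f . C] }  — shift, 2 reduces
  I9: { [Y → f C .] }  — reduce
  I10: { [Y → ( C .] }  — reduce

I8 contains complete items [C → .], [C → f .] — reduce-reduce conflict.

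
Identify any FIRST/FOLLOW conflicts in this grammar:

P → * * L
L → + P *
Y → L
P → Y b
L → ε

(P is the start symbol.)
A FIRST/FOLLOW conflict occurs when a non-terminal N has a nullable alternative N → β (β ⇒* ε) and another alternative N → α with FIRST(α) ∩ FOLLOW(N) ≠ ∅: on such a lookahead the parser cannot decide between expanding α and letting N vanish via β.

Nullable non-terminals: L, Y.

L: nullable alternative(s) L → ε; FOLLOW(L) = { $, '*', 'b' }
  L → + P *: FIRST \ {ε} = { '+' } — disjoint from FOLLOW(L)
  L → ε: FIRST \ {ε} = { } — this is the only nullable alternative, skip
Y has a nullable alternative but only one production, so nothing to check.

P has no nullable alternative, so no FIRST/FOLLOW check is needed there.

No FIRST/FOLLOW conflicts found.

Answer: No FIRST/FOLLOW conflicts.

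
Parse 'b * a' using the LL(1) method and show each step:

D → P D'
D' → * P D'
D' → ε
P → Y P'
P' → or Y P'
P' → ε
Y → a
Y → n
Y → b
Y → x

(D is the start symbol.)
Stack is shown with the top on the left.

Stack      Input    Action
--------------------------
D $        b * a $  output D → P D'
P D' $     b * a $  output P → Y P'
Y P' D' $  b * a $  output Y → b
b P' D' $  b * a $  match 'b'
P' D' $    * a $    output P' → ε
D' $       * a $    output D' → * P D'
* P D' $   * a $    match '*'
P D' $     a $      output P → Y P'
Y P' D' $  a $      output Y → a
a P' D' $  a $      match 'a'
P' D' $    $        output P' → ε
D' $       $        output D' → ε
$          $        accept

The string is accepted.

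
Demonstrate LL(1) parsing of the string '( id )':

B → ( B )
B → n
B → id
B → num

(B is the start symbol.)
Stack is shown with the top on the left.

Stack    Input     Action
-------------------------
B $      ( id ) $  output B → ( B )
( B ) $  ( id ) $  match '('
B ) $    id ) $    output B → id
id ) $   id ) $    match 'id'
) $      ) $       match ')'
$        $         accept

The string is accepted.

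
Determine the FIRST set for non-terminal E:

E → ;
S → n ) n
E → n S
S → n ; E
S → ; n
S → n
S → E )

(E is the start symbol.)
From E → ;:
  - ';' is a terminal: add ';' and stop
From E → n S:
  - n is a terminal: add 'n' and stop

Collecting: FIRST(E) = { ';', 'n' }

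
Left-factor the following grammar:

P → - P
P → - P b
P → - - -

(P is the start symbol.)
P → - P'
P' → P P''
P'' → ε
P'' → b
P' → - -

Left-factoring transforms A → αβ₁ | αβ₂ into A → αA' and A' → β₁ | β₂
(α is the longest common prefix among the alternatives). Repeat until
no nonterminal has two alternatives with a common prefix.

Round 1: P has alternatives sharing prefix '-'. Introduce P': P → - P'
  Add: P' → P
  Add: P' → P b
  Add: P' → - -

Round 2: P' has alternatives sharing prefix 'P'. Introduce P'': P' → P P''
  Add: P'' → ε
  Add: P'' → b

No remaining common prefixes — done.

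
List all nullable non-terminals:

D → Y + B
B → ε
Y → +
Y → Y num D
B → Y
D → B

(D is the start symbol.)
ε-productions: B → ε
So B is immediately nullable.
D → B: every symbol on the right is nullable, so D is nullable too.
No further non-terminal can be added: every production for the remaining non-terminals contains a terminal or a non-nullable non-terminal.
Nullable = { 'B', 'D' }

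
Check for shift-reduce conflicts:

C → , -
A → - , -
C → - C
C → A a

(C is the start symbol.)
No shift-reduce conflicts

A shift-reduce conflict occurs when an LR(0) state has both:
  - a complete (reduce) item [A → α .] (dot at the end), and
  - a shift item [B → β . c γ] (dot before a terminal).

Augment with C' → C and build the canonical LR(0) collection (I0 = CLOSURE({[C' → . C]}), then GOTO on every symbol after a dot until no new states appear). It has 10 states:
  I0: { [A → . - , -], [C → . , -], [C → . - C], [C → . A a], [C' → . C] }  — shift
  I1: { [C → , . -] }  — shift
  I2: { [A → - . , -], [A → . - , -], [C → - . C], [C → . , -], [C → . - C], [C → . A a] }  — shift
  I3: { [C → A . a] }  — shift
  I4: { [C' → C .] }  — accept
  I5: { [C → A a .] }  — reduce
  I6: { [A → - , . -], [C → , . -] }  — shift
  I7: { [C → - C .] }  — reduce
  I8: { [A → - , - .], [C → , - .] }  — 2 reduces
  I9: { [C → , - .] }  — reduce

No state contains both a complete item and a shift item.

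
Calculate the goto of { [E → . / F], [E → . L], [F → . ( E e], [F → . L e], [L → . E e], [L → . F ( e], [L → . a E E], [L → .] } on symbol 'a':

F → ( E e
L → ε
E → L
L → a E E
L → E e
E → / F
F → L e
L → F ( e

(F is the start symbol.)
{ [E → . / F], [E → . L], [F → . ( E e], [F → . L e], [L → . E e], [L → . F ( e], [L → . a E E], [L → .], [L → a . E E] }

GOTO(I, 'a') = CLOSURE({ [A → αX.β] : [A → α.Xβ] ∈ I, X = 'a' })

Items with dot before 'a', with the dot advanced:
  [L → . a E E] → [L → a . E E]
Closure of the advanced items:
  [L → a . E E] has the dot before E: add [E → . L], [E → . / F]
  [E → . L] has the dot before L: add [L → .], [L → . a E E], [L → . E e], [L → . F ( e]
  [L → . F ( e] has the dot before F: add [F → . ( E e], [F → . L e]

GOTO = { [E → . / F], [E → . L], [F → . ( E e], [F → . L e], [L → . E e], [L → . F ( e], [L → . a E E], [L → .], [L → a . E E] }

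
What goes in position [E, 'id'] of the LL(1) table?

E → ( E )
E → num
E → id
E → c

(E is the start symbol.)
E → id

To find M[E, 'id'], we find productions for E where 'id' is in the predict set (PREDICT(N → α) = (FIRST(α) \ {ε}) ∪ (FOLLOW(N) if α ⇒* ε)).

E → ( E ): PREDICT = { '(' }
E → num: PREDICT = { 'num' }
E → id: PREDICT = { 'id' }
  'id' is in predict set, so this production goes in M[E, 'id']
E → c: PREDICT = { 'c' }

M[E, 'id'] = E → id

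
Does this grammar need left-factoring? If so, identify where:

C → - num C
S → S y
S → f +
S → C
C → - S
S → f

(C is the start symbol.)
Left-factoring is needed when two productions for the same non-terminal
share a common prefix on the right-hand side.

Productions for C:
  C → - num C
  C → - S
Productions for S:
  S → S y
  S → f +
  S → C
  S → f

Found common prefix '-' in productions for C
Found common prefix 'f' in productions for S

Answer: Yes, C has productions with common prefix '-'; S has productions with common prefix 'f'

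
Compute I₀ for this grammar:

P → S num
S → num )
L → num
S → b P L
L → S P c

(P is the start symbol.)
First, augment the grammar with P' → P
I₀ = CLOSURE({ [P' → . P] }):
  [P' → . P] has the dot before P: add [P → . S num]
  [P → . S num] has the dot before S: add [S → . num )], [S → . b P L]
No further items can be added.

I₀ = { [P → . S num], [P' → . P], [S → . b P L], [S → . num )] }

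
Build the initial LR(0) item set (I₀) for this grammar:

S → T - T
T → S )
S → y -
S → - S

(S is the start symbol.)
First, augment the grammar with S' → S
I₀ = CLOSURE({ [S' → . S] }):
  [S' → . S] has the dot before S: add [S → . T - T], [S → . y -], [S → . - S]
  [S → . T - T] has the dot before T: add [T → . S )]
No further items can be added.

I₀ = { [S → . - S], [S → . T - T], [S → . y -], [S' → . S], [T → . S )] }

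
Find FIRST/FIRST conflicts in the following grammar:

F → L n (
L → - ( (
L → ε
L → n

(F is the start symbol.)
No FIRST/FIRST conflicts.

A FIRST/FIRST conflict occurs when two productions N → α and N → β for the same non-terminal have FIRST(α) ∩ FIRST(β) ≠ ∅ (with ε ∈ FIRST of a nullable right-hand side, so two nullable alternatives also conflict).

Productions for L:
  L → - ( (: FIRST = { '-' }
  L → ε: FIRST = { ε }
  L → n: FIRST = { 'n' }
F has only one production, so no FIRST/FIRST conflict is possible there.

All alternatives of each non-terminal have pairwise disjoint FIRST sets.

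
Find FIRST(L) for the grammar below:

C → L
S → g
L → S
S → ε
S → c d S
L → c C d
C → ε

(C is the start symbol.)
FIRST sets of the other non-terminals involved (by the same procedure, iterated to a fixed point):
  FIRST(S) = { 'c', 'g', ε }

From L → S:
  - S is a non-terminal: add FIRST(S) \ {ε} = { 'c', 'g' }
    S is nullable and nothing follows, so the whole right-hand side can vanish: ε ∈ FIRST(L)
From L → c C d:
  - c is a terminal: add 'c' and stop

Collecting: FIRST(L) = { 'c', 'g', ε }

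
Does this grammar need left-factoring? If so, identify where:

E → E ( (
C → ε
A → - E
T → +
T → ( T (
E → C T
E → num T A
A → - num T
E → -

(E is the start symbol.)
Yes, A has productions with common prefix '-'

Left-factoring is needed when two productions for the same non-terminal
share a common prefix on the right-hand side.

Productions for E:
  E → E ( (
  E → C T
  E → num T A
  E → -
Productions for A:
  A → - E
  A → - num T
Productions for T:
  T → +
  T → ( T (

Found common prefix '-' in productions for A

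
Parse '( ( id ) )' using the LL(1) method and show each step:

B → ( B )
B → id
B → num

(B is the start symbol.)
LL(1) parsing maintains a stack (initially the start symbol over $) and the input. At each step: if the stack top is a terminal, match it against the current input token; if it is a non-terminal N, replace it with the RHS of M[N, lookahead] (the unique production whose predict set contains the lookahead).

Stack is shown with the top on the left.

Stack      Input         Action
-------------------------------
B $        ( ( id ) ) $  output B → ( B )
( B ) $    ( ( id ) ) $  match '('
B ) $      ( id ) ) $    output B → ( B )
( B ) ) $  ( id ) ) $    match '('
B ) ) $    id ) ) $      output B → id
id ) ) $   id ) ) $      match 'id'
) ) $      ) ) $         match ')'
) $        ) $           match ')'
$          $             accept

The string is accepted.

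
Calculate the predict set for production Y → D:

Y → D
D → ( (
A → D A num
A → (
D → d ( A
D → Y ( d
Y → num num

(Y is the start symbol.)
{ '(', 'd', 'num' }

PREDICT(Y → D) = (FIRST(RHS) \ {ε}) ∪ (FOLLOW(Y) if ε ∈ FIRST(RHS), i.e. RHS ⇒* ε)
FIRST(D) = { '(', 'd', 'num' }
FIRST(D) = { '(', 'd', 'num' }
ε ∉ FIRST(D), so FOLLOW(Y) is not added.
PREDICT(Y → D) = { '(', 'd', 'num' }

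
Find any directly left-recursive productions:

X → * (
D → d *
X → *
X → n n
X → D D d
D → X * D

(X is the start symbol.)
Direct left recursion occurs when N → N α for some non-terminal N (the right-hand side begins with the left-hand side itself).

X → * (: starts with '*'
D → d *: starts with d
X → *: starts with '*'
X → n n: starts with n
X → D D d: starts with D
D → X * D: starts with X

No direct left recursion found.

Answer: No direct left recursion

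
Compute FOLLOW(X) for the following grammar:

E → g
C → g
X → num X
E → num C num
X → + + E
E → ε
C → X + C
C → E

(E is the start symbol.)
{ '+' }

In X → num X: X is at the end; this adds FOLLOW(X) to itself — nothing new
In C → X + C: X is followed by '+' C, add FIRST('+' C) \ {ε} = { '+' }

Taking the union: FOLLOW(X) = { '+' }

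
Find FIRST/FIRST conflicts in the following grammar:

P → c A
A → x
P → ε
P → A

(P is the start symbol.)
No FIRST/FIRST conflicts.

A FIRST/FIRST conflict occurs when two productions N → α and N → β for the same non-terminal have FIRST(α) ∩ FIRST(β) ≠ ∅ (with ε ∈ FIRST of a nullable right-hand side, so two nullable alternatives also conflict).

FIRST sets of the non-terminals at (or reachable through a nullable prefix from) the front of some alternative:
  FIRST(A) = { 'x' }

Productions for P:
  P → c A: FIRST = { 'c' }
  P → ε: FIRST = { ε }
  P → A: FIRST = { 'x' }
A has only one production, so no FIRST/FIRST conflict is possible there.

All alternatives of each non-terminal have pairwise disjoint FIRST sets.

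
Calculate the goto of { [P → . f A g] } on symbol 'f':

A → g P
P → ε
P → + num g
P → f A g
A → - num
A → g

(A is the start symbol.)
GOTO(I, 'f') = CLOSURE({ [A → αX.β] : [A → α.Xβ] ∈ I, X = 'f' })

Items with dot before 'f', with the dot advanced:
  [P → . f A g] → [P → f . A g]
Closure of the advanced items:
  [P → f . A g] has the dot before A: add [A → . g P], [A → . - num], [A → . g]

GOTO = { [A → . - num], [A → . g P], [A → . g], [P → f . A g] }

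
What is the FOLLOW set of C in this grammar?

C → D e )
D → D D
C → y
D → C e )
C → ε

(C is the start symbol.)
To compute FOLLOW(C), find every occurrence of C on a right-hand side N → α C β: add FIRST(β) \ {ε}, and if β is empty or nullable also add FOLLOW(N). Iterate to a fixed point.

C is the start symbol, so $ ∈ FOLLOW(C).
In D → C e ): C is followed by e ')', add FIRST(e ')') \ {ε} = { 'e' }

Taking the union: FOLLOW(C) = { $, 'e' }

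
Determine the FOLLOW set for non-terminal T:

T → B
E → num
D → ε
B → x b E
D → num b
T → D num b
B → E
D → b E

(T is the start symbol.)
{ $ }

T is the start symbol, so $ ∈ FOLLOW(T).
T does not occur on any right-hand side.

Taking the union: FOLLOW(T) = { $ }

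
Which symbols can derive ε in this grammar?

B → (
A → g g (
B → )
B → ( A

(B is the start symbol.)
There are no ε-productions, so no non-terminal can derive ε.
No non-terminals are nullable.

Answer: None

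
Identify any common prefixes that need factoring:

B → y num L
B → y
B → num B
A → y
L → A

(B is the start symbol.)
Left-factoring is needed when two productions for the same non-terminal
share a common prefix on the right-hand side.

Productions for B:
  B → y num L
  B → y
  B → num B

Found common prefix 'y' in productions for B

Answer: Yes, B has productions with common prefix 'y'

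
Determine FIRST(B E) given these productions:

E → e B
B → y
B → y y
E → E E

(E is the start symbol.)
{ 'y' }

FIRST sets of the non-terminals involved (from the grammar, by fixed-point iteration):
  FIRST(B) = { 'y' }

To compute FIRST(B E), process the symbols left to right:
Symbol B is a non-terminal. Add FIRST(B) \ {ε} = { 'y' }
B is not nullable (ε ∉ FIRST(B)), so stop here.
FIRST(B E) = { 'y' }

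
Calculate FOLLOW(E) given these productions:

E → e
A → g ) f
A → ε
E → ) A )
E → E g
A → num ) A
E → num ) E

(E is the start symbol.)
E is the start symbol, so $ ∈ FOLLOW(E).
In E → E g: E is followed by g, add FIRST(g) \ {ε} = { 'g' }
In E → num ) E: E is at the end; this adds FOLLOW(E) to itself — nothing new

Taking the union: FOLLOW(E) = { $, 'g' }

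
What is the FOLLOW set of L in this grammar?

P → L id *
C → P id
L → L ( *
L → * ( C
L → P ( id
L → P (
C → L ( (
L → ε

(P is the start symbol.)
In P → L id *: L is followed by id '*', add FIRST(id '*') \ {ε} = { 'id' }
In L → L ( *: L is followed by '(' '*', add FIRST('(' '*') \ {ε} = { '(' }
In C → L ( (: L is followed by '(' '(', add FIRST('(' '(') \ {ε} = { '(' }

Taking the union: FOLLOW(L) = { '(', 'id' }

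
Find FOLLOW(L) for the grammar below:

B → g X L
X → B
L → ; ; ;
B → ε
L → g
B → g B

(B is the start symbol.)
{ $, ';', 'g' }

To compute FOLLOW(L), find every occurrence of L on a right-hand side N → α L β: add FIRST(β) \ {ε}, and if β is empty or nullable also add FOLLOW(N). Iterate to a fixed point.

In B → g X L: L is at the end, add FOLLOW(B)

The FOLLOW sets referred to above (computed the same way, to a fixed point):
  FOLLOW(B) = { $, ';', 'g' }

Taking the union: FOLLOW(L) = { $, ';', 'g' }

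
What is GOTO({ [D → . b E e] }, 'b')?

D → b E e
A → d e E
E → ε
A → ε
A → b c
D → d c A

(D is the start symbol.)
{ [D → b . E e], [E → .] }

GOTO(I, 'b') = CLOSURE({ [A → αX.β] : [A → α.Xβ] ∈ I, X = 'b' })

Items with dot before 'b', with the dot advanced:
  [D → . b E e] → [D → b . E e]
Closure of the advanced items:
  [D → b . E e] has the dot before E: add [E → .]

GOTO = { [D → b . E e], [E → .] }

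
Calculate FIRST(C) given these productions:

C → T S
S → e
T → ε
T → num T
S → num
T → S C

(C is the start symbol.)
FIRST sets of the other non-terminals involved (by the same procedure, iterated to a fixed point):
  FIRST(T) = { 'e', 'num', ε }
  FIRST(S) = { 'e', 'num' }

From C → T S:
  - T is a non-terminal: add FIRST(T) \ {ε} = { 'e', 'num' }
    T is nullable, so continue to the next symbol
  - S is a non-terminal: add FIRST(S) \ {ε} = { 'e', 'num' }
    S is not nullable, so stop

Collecting: FIRST(C) = { 'e', 'num' }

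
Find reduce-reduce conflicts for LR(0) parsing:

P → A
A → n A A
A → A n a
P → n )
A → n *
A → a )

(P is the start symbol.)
No reduce-reduce conflicts

Augment with P' → P and build the canonical LR(0) collection (I0 = CLOSURE({[P' → . P]}), then GOTO on every symbol after a dot until no new states appear). It has 15 states:
  I0: { [A → . A n a], [A → . a )], [A → . n *], [A → . n A A], [P → . A], [P → . n )], [P' → . P] }  — shift
  I1: { [A → A . n a], [P → A .] }  — shift, reduce
  I2: { [P' → P .] }  — accept
  I3: { [A → a . )] }  — shift
  I4: { [A → . A n a], [A → . a )], [A → . n *], [A → . n A A], [A → n . *], [A → n . A A], [P → n . )] }  — shift
  I5: { [P → n ) .] }  — reduce
  I6: { [A → n * .] }  — reduce
  I7: { [A → . A n a], [A → . a )], [A → . n *], [A → . n A A], [A → A . n a], [A → n A . A] }  — shift
  I8: { [A → . A n a], [A → . a )], [A → . n *], [A → . n A A], [A → n . *], [A → n . A A] }  — shift
  I9: { [A → A . n a], [A → n A A .] }  — shift, reduce
  I10: { [A → . A n a], [A → . a )], [A → . n *], [A → . n A A], [A → A n . a], [A → n . *], [A → n . A A] }  — shift
  I11: { [A → A n a .], [A → a . )] }  — shift, reduce
  I12: { [A → a ) .] }  — reduce
  I13: { [A → A n . a] }  — shift
  I14: { [A → A n a .] }  — reduce

No state contains more than one complete item.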